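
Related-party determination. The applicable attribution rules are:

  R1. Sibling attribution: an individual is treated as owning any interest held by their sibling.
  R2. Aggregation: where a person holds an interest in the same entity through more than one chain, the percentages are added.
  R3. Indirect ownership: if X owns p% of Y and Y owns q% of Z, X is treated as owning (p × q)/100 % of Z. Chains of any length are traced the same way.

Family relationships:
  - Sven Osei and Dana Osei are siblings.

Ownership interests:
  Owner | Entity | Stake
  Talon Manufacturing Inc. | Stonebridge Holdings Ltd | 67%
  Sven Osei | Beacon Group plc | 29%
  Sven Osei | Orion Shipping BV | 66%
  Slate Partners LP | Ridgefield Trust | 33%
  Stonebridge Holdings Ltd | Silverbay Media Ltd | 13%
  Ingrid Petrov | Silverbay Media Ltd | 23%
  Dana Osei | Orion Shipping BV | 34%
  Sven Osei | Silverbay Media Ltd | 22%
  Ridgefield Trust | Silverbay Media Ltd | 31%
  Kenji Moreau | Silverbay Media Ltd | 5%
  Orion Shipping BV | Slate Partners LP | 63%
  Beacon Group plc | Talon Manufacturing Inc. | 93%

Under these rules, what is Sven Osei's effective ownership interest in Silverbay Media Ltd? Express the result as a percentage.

30.793987%

By sibling attribution (R1), Sven Osei is treated as also owning Dana Osei's interest in Orion Shipping BV, giving 66% + 34% = 100%.
Chain via Beacon Group plc → Talon Manufacturing Inc. → Stonebridge Holdings Ltd (R3): 29% × 93% × 67% × 13% = 2.349087% of Silverbay Media Ltd.
Chain via Orion Shipping BV → Slate Partners LP → Ridgefield Trust (R3): 100% × 63% × 33% × 31% = 6.4449% of Silverbay Media Ltd.
Direct interest in Silverbay Media Ltd: 22%.
Aggregating (R2): 2.349087% + 6.4449% + 22% = 30.793987%.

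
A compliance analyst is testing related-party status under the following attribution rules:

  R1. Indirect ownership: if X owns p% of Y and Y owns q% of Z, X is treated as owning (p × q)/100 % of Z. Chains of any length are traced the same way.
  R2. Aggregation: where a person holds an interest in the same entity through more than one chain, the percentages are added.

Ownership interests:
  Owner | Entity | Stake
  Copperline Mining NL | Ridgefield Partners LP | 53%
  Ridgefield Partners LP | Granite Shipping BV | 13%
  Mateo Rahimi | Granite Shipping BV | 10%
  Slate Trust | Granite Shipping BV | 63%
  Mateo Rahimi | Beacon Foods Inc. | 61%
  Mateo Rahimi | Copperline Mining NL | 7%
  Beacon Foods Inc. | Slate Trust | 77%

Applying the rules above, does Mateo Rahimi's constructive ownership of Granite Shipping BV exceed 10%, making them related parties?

Chain via Copperline Mining NL → Ridgefield Partners LP (R1): 7% × 53% × 13% = 0.4823% of Granite Shipping BV.
Chain via Beacon Foods Inc. → Slate Trust (R1): 61% × 77% × 63% = 29.5911% of Granite Shipping BV.
Direct interest in Granite Shipping BV: 10%.
Aggregating (R2): 0.4823% + 29.5911% + 10% = 40.0734%.
40.0734% exceeds the 10% threshold, so Mateo is a related party to Granite Shipping BV.

Yes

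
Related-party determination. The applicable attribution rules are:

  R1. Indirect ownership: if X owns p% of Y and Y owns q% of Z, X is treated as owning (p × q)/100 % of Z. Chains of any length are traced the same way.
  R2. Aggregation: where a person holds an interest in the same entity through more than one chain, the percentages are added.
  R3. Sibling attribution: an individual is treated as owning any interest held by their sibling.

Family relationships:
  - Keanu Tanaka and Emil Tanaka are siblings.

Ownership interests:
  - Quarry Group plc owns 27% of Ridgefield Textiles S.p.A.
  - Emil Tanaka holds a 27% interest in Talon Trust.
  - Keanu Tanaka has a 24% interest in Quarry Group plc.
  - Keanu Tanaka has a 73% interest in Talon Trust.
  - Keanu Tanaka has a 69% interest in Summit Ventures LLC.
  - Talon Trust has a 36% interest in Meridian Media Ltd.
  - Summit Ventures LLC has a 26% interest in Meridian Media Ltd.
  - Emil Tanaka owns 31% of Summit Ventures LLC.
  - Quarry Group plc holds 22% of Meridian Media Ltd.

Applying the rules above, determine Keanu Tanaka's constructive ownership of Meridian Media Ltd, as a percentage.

67.28%

By sibling attribution (R3), Keanu Tanaka is treated as also owning Emil Tanaka's interest in Summit Ventures LLC, giving 69% + 31% = 100%.
By sibling attribution (R3), Keanu Tanaka is treated as also owning Emil Tanaka's interest in Talon Trust, giving 73% + 27% = 100%.
Chain via Quarry Group plc (R1): 24% × 22% = 5.28% of Meridian Media Ltd.
Chain via Summit Ventures LLC (R1): 100% × 26% = 26% of Meridian Media Ltd.
Chain via Talon Trust (R1): 100% × 36% = 36% of Meridian Media Ltd.
Aggregating (R2): 5.28% + 26% + 36% = 67.28%.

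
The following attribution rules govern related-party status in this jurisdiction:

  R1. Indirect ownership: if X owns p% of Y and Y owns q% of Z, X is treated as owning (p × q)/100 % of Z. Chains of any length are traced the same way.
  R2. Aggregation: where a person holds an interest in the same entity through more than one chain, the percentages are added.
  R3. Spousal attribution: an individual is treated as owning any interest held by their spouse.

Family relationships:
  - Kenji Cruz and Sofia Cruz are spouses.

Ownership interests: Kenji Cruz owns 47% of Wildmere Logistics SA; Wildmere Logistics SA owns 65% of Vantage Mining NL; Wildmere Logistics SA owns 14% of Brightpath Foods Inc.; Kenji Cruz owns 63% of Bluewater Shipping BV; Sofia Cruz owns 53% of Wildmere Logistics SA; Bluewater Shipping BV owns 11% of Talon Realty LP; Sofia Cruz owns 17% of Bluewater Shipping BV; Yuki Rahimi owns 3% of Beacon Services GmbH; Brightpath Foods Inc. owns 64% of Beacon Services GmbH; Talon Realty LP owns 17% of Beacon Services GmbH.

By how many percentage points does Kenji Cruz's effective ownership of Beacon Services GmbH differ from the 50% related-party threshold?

39.544

By spousal attribution (R3), Kenji Cruz is treated as also owning Sofia Cruz's interest in Bluewater Shipping BV, giving 63% + 17% = 80%.
By spousal attribution (R3), Kenji Cruz is treated as also owning Sofia Cruz's interest in Wildmere Logistics SA, giving 47% + 53% = 100%.
Chain via Bluewater Shipping BV → Talon Realty LP (R1): 80% × 11% × 17% = 1.496% of Beacon Services GmbH.
Chain via Wildmere Logistics SA → Brightpath Foods Inc. (R1): 100% × 14% × 64% = 8.96% of Beacon Services GmbH.
Aggregating (R2): 1.496% + 8.96% = 10.456%.
10.456% falls short of the 50% threshold by 39.544 percentage points.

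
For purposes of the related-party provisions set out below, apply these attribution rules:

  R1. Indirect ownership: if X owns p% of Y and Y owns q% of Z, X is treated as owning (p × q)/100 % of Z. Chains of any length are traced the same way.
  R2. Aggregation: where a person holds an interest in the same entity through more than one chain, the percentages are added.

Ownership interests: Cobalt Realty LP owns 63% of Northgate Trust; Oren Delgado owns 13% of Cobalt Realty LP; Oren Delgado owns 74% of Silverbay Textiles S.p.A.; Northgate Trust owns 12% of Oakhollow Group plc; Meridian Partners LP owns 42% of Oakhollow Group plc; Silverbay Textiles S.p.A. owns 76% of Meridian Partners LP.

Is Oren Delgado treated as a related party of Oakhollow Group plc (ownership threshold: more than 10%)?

Chain via Cobalt Realty LP → Northgate Trust (R1): 13% × 63% × 12% = 0.9828% of Oakhollow Group plc.
Chain via Silverbay Textiles S.p.A. → Meridian Partners LP (R1): 74% × 76% × 42% = 23.6208% of Oakhollow Group plc.
Aggregating (R2): 0.9828% + 23.6208% = 24.6036%.
24.6036% exceeds the 10% threshold, so Oren is a related party to Oakhollow Group plc.

Yes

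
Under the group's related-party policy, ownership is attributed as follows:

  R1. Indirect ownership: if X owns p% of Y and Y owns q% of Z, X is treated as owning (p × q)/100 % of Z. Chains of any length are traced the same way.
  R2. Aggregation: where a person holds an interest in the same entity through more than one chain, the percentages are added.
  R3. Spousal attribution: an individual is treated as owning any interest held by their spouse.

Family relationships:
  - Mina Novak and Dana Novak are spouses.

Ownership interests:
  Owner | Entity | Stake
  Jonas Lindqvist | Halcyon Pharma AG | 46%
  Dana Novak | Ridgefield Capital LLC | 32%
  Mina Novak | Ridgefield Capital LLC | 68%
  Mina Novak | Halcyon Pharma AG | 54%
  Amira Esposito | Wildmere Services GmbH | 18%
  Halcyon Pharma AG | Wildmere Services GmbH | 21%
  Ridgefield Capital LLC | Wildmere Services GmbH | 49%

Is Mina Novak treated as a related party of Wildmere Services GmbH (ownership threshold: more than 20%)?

By spousal attribution (R3), Mina Novak is treated as also owning Dana Novak's interest in Ridgefield Capital LLC, giving 68% + 32% = 100%.
Chain via Halcyon Pharma AG (R1): 54% × 21% = 11.34% of Wildmere Services GmbH.
Chain via Ridgefield Capital LLC (R1): 100% × 49% = 49% of Wildmere Services GmbH.
Aggregating (R2): 11.34% + 49% = 60.34%.
60.34% exceeds the 20% threshold, so Mina is a related party to Wildmere Services GmbH.

Yes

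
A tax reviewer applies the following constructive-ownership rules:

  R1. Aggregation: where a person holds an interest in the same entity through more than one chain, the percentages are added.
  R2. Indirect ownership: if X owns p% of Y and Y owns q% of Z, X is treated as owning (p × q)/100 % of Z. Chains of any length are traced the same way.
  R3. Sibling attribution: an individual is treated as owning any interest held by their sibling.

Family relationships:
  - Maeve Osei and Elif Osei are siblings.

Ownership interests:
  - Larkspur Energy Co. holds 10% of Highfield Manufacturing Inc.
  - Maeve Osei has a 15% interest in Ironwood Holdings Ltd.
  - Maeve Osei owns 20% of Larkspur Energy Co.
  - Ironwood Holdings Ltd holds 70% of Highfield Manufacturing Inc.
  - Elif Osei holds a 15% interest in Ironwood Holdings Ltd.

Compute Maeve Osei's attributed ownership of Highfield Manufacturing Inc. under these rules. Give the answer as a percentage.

23%

By sibling attribution (R3), Maeve Osei is treated as also owning Elif Osei's interest in Ironwood Holdings Ltd, giving 15% + 15% = 30%.
Chain via Ironwood Holdings Ltd (R2): 30% × 70% = 21% of Highfield Manufacturing Inc.
Chain via Larkspur Energy Co. (R2): 20% × 10% = 2% of Highfield Manufacturing Inc.
Aggregating (R1): 21% + 2% = 23%.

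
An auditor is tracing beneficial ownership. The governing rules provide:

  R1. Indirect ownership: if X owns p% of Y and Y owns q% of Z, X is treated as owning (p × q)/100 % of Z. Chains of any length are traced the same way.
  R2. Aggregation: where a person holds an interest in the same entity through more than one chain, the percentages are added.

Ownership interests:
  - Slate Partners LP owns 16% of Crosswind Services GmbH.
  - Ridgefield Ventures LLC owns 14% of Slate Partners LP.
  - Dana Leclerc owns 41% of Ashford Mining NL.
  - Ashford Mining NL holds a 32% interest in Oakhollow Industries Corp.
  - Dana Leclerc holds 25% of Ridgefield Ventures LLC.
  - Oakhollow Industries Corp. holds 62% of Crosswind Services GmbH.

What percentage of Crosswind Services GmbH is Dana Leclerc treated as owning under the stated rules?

8.6944%

Chain via Ashford Mining NL → Oakhollow Industries Corp. (R1): 41% × 32% × 62% = 8.1344% of Crosswind Services GmbH.
Chain via Ridgefield Ventures LLC → Slate Partners LP (R1): 25% × 14% × 16% = 0.56% of Crosswind Services GmbH.
Aggregating (R2): 8.1344% + 0.56% = 8.6944%.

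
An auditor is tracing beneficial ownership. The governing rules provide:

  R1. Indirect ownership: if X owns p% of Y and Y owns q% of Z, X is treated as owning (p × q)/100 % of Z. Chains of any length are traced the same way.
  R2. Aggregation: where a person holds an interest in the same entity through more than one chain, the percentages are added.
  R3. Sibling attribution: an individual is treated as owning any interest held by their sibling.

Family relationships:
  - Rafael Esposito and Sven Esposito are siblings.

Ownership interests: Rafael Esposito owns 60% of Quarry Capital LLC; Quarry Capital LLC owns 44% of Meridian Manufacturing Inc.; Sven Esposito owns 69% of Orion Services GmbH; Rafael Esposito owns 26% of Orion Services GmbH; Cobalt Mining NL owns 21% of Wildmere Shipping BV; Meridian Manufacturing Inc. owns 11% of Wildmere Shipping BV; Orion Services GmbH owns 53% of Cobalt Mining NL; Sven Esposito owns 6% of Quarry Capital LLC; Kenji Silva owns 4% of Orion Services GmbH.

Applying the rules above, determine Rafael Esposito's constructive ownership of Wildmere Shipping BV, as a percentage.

13.7679%

By sibling attribution (R3), Rafael Esposito is treated as also owning Sven Esposito's interest in Quarry Capital LLC, giving 60% + 6% = 66%.
By sibling attribution (R3), Rafael Esposito is treated as also owning Sven Esposito's interest in Orion Services GmbH, giving 26% + 69% = 95%.
Chain via Quarry Capital LLC → Meridian Manufacturing Inc. (R1): 66% × 44% × 11% = 3.1944% of Wildmere Shipping BV.
Chain via Orion Services GmbH → Cobalt Mining NL (R1): 95% × 53% × 21% = 10.5735% of Wildmere Shipping BV.
Aggregating (R2): 3.1944% + 10.5735% = 13.7679%.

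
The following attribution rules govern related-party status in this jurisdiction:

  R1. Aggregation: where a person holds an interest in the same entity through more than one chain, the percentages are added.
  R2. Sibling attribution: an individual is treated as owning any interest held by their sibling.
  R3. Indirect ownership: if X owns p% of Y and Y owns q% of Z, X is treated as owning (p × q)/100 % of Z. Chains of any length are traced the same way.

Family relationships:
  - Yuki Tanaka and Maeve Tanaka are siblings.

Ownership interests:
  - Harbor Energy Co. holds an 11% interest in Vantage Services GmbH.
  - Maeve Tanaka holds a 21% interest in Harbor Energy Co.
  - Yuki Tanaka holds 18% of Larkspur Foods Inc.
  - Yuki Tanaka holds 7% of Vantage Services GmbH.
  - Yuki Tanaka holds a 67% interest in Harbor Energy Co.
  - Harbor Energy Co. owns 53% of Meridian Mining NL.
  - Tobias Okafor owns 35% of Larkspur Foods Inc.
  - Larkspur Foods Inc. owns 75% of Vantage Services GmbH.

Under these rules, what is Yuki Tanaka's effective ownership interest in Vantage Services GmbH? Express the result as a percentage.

By sibling attribution (R2), Yuki Tanaka is treated as also owning Maeve Tanaka's interest in Harbor Energy Co, giving 67% + 21% = 88%.
Chain via Harbor Energy Co. (R3): 88% × 11% = 9.68% of Vantage Services GmbH.
Chain via Larkspur Foods Inc. (R3): 18% × 75% = 13.5% of Vantage Services GmbH.
Direct interest in Vantage Services GmbH: 7%.
Aggregating (R1): 9.68% + 13.5% + 7% = 30.18%.

30.18%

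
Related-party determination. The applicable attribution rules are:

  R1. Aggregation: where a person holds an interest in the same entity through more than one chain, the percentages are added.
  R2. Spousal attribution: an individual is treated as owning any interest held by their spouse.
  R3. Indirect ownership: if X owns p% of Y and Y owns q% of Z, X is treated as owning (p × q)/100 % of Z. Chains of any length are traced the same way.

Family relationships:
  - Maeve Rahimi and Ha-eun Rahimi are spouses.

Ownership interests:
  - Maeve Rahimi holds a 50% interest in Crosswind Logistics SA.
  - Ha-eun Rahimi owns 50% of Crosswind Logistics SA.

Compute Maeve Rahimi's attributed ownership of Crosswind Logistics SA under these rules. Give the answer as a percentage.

100%

By spousal attribution (R2), Maeve Rahimi is treated as also owning Ha-eun Rahimi's interest in Crosswind Logistics SA, giving 50% + 50% = 100%.
Direct interest in Crosswind Logistics SA: 100%.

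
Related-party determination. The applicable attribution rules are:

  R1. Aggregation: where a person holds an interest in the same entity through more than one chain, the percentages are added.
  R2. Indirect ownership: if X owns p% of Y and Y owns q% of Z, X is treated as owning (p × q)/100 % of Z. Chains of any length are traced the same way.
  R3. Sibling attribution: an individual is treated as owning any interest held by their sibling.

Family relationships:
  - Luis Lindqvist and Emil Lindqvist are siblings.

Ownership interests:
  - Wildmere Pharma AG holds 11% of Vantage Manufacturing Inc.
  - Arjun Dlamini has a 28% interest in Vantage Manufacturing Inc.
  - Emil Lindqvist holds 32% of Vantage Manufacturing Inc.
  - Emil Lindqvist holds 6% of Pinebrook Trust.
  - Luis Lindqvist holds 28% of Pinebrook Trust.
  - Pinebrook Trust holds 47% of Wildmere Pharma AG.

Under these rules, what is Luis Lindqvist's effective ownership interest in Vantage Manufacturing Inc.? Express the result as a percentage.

By sibling attribution (R3), Luis Lindqvist is treated as also owning Emil Lindqvist's interest in Pinebrook Trust, giving 28% + 6% = 34%.
By sibling attribution (R3), Luis Lindqvist is treated as owning Emil Lindqvist's 32% interest in Vantage Manufacturing Inc.
Chain via Pinebrook Trust → Wildmere Pharma AG (R2): 34% × 47% × 11% = 1.7578% of Vantage Manufacturing Inc.
Direct interest in Vantage Manufacturing Inc: 32%.
Aggregating (R1): 1.7578% + 32% = 33.7578%.

33.7578%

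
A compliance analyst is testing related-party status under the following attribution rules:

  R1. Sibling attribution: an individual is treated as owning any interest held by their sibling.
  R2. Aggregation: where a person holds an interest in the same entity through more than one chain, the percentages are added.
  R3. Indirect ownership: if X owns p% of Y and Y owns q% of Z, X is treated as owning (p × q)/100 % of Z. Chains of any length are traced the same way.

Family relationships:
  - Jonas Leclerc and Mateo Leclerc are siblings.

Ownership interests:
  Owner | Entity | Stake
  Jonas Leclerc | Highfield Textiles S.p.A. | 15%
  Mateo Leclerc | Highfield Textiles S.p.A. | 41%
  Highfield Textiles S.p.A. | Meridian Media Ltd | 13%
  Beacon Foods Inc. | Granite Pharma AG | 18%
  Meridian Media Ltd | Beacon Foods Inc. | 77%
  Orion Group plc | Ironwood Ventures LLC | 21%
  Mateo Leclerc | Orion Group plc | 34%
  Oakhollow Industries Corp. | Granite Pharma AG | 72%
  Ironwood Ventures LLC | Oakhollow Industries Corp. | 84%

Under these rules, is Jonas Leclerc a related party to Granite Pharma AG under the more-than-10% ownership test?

By sibling attribution (R1), Jonas Leclerc is treated as also owning Mateo Leclerc's interest in Highfield Textiles S.p.A, giving 15% + 41% = 56%.
By sibling attribution (R1), Jonas Leclerc is treated as owning Mateo Leclerc's 34% interest in Orion Group plc.
Chain via Highfield Textiles S.p.A. → Meridian Media Ltd → Beacon Foods Inc. (R3): 56% × 13% × 77% × 18% = 1.009008% of Granite Pharma AG.
Chain via Orion Group plc → Ironwood Ventures LLC → Oakhollow Industries Corp. (R3): 34% × 21% × 84% × 72% = 4.318272% of Granite Pharma AG.
Aggregating (R2): 1.009008% + 4.318272% = 5.32728%.
5.32728% does not exceed the 10% threshold, so Jonas is not a related party to Granite Pharma AG.

No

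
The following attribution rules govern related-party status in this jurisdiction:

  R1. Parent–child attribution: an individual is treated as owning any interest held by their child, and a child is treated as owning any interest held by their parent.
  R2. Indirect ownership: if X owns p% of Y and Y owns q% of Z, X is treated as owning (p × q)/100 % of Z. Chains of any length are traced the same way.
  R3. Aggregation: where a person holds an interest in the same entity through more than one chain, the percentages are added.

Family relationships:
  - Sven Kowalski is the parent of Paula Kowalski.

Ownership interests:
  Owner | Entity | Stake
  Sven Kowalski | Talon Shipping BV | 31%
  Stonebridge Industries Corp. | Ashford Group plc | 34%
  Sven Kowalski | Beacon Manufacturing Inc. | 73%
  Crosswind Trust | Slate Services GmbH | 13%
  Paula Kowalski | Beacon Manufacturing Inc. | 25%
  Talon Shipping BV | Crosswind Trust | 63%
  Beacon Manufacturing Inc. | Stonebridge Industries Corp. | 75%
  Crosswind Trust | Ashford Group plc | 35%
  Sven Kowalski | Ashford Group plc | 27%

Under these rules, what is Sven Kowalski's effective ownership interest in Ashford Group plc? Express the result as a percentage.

58.8255%

By parent–child attribution (R1), Sven Kowalski is treated as also owning Paula Kowalski's interest in Beacon Manufacturing Inc, giving 73% + 25% = 98%.
Chain via Beacon Manufacturing Inc. → Stonebridge Industries Corp. (R2): 98% × 75% × 34% = 24.99% of Ashford Group plc.
Chain via Talon Shipping BV → Crosswind Trust (R2): 31% × 63% × 35% = 6.8355% of Ashford Group plc.
Direct interest in Ashford Group plc: 27%.
Aggregating (R3): 24.99% + 6.8355% + 27% = 58.8255%.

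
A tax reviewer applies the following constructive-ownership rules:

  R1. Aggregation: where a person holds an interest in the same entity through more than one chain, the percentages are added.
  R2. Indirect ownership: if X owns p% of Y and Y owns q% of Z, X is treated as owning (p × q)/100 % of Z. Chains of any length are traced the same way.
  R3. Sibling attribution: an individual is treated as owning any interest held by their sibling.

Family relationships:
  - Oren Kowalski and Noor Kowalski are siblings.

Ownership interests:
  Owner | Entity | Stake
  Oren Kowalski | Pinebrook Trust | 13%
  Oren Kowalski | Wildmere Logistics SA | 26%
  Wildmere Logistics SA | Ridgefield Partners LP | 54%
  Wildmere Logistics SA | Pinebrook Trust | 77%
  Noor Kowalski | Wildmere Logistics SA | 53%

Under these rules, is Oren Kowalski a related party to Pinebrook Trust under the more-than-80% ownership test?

By sibling attribution (R3), Oren Kowalski is treated as also owning Noor Kowalski's interest in Wildmere Logistics SA, giving 26% + 53% = 79%.
Chain via Wildmere Logistics SA (R2): 79% × 77% = 60.83% of Pinebrook Trust.
Direct interest in Pinebrook Trust: 13%.
Aggregating (R1): 60.83% + 13% = 73.83%.
73.83% does not exceed the 80% threshold, so Oren is not a related party to Pinebrook Trust.

No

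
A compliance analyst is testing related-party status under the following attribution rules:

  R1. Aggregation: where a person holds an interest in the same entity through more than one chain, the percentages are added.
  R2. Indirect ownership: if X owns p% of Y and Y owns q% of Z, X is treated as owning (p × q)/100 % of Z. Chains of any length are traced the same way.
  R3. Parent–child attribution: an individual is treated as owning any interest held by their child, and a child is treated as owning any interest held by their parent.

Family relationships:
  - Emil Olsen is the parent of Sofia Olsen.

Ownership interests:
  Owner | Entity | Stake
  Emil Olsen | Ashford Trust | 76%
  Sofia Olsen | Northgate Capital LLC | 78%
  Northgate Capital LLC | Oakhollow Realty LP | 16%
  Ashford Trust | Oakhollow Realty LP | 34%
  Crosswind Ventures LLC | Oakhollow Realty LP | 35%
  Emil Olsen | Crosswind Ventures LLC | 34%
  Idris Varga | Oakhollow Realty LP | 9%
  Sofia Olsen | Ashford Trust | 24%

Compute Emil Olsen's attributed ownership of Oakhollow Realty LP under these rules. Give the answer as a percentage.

58.38%

By parent–child attribution (R3), Emil Olsen is treated as also owning Sofia Olsen's interest in Ashford Trust, giving 76% + 24% = 100%.
By parent–child attribution (R3), Emil Olsen is treated as owning Sofia Olsen's 78% interest in Northgate Capital LLC.
Chain via Ashford Trust (R2): 100% × 34% = 34% of Oakhollow Realty LP.
Chain via Crosswind Ventures LLC (R2): 34% × 35% = 11.9% of Oakhollow Realty LP.
Chain via Northgate Capital LLC (R2): 78% × 16% = 12.48% of Oakhollow Realty LP.
Aggregating (R1): 34% + 11.9% + 12.48% = 58.38%.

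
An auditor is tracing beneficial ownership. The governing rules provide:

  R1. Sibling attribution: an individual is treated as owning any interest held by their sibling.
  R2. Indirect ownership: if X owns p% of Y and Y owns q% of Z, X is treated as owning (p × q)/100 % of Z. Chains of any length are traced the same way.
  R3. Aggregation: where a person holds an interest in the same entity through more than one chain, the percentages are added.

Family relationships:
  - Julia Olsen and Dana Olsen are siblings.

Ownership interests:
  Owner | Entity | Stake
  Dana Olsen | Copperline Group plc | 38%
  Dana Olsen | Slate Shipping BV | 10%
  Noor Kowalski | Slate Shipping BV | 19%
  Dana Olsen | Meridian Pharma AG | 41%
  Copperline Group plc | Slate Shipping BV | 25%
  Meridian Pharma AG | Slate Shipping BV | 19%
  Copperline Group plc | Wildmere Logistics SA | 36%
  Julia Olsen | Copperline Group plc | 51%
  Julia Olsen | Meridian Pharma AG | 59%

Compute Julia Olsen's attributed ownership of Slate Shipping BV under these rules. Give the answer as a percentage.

51.25%

By sibling attribution (R1), Julia Olsen is treated as also owning Dana Olsen's interest in Meridian Pharma AG, giving 59% + 41% = 100%.
By sibling attribution (R1), Julia Olsen is treated as also owning Dana Olsen's interest in Copperline Group plc, giving 51% + 38% = 89%.
By sibling attribution (R1), Julia Olsen is treated as owning Dana Olsen's 10% interest in Slate Shipping BV.
Chain via Meridian Pharma AG (R2): 100% × 19% = 19% of Slate Shipping BV.
Chain via Copperline Group plc (R2): 89% × 25% = 22.25% of Slate Shipping BV.
Direct interest in Slate Shipping BV: 10%.
Aggregating (R3): 19% + 22.25% + 10% = 51.25%.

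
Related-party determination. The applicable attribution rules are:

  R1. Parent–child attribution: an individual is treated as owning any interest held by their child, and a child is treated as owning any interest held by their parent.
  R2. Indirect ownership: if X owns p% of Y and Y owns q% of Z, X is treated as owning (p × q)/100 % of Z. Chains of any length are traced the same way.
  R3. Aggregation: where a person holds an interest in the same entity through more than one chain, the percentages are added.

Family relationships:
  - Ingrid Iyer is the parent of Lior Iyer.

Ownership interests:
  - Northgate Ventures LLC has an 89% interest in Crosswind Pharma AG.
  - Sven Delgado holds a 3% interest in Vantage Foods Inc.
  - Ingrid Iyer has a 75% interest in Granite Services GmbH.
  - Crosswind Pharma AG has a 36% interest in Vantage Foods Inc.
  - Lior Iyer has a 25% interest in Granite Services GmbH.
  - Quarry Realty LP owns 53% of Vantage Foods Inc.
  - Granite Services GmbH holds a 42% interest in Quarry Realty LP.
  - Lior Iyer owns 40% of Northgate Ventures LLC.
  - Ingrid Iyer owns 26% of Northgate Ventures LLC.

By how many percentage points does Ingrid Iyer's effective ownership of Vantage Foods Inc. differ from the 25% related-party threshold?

By parent–child attribution (R1), Ingrid Iyer is treated as also owning Lior Iyer's interest in Granite Services GmbH, giving 75% + 25% = 100%.
By parent–child attribution (R1), Ingrid Iyer is treated as also owning Lior Iyer's interest in Northgate Ventures LLC, giving 26% + 40% = 66%.
Chain via Granite Services GmbH → Quarry Realty LP (R2): 100% × 42% × 53% = 22.26% of Vantage Foods Inc.
Chain via Northgate Ventures LLC → Crosswind Pharma AG (R2): 66% × 89% × 36% = 21.1464% of Vantage Foods Inc.
Aggregating (R3): 22.26% + 21.1464% = 43.4064%.
43.4064% exceeds the 25% threshold by 18.4064 percentage points.

18.4064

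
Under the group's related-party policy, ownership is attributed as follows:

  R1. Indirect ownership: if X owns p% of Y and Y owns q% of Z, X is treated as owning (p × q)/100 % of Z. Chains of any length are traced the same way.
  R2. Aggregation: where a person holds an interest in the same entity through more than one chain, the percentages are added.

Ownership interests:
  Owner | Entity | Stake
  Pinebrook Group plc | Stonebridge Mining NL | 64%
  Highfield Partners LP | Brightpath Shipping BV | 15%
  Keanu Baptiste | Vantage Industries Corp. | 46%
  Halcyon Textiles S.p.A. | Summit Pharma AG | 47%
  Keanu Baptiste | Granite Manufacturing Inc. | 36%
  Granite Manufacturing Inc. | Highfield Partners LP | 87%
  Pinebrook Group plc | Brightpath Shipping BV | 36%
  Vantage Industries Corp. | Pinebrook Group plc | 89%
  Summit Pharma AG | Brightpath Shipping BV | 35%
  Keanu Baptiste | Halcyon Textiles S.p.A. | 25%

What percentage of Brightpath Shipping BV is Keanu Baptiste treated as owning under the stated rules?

Chain via Halcyon Textiles S.p.A. → Summit Pharma AG (R1): 25% × 47% × 35% = 4.1125% of Brightpath Shipping BV.
Chain via Granite Manufacturing Inc. → Highfield Partners LP (R1): 36% × 87% × 15% = 4.698% of Brightpath Shipping BV.
Chain via Vantage Industries Corp. → Pinebrook Group plc (R1): 46% × 89% × 36% = 14.7384% of Brightpath Shipping BV.
Aggregating (R2): 4.1125% + 4.698% + 14.7384% = 23.5489%.

23.5489%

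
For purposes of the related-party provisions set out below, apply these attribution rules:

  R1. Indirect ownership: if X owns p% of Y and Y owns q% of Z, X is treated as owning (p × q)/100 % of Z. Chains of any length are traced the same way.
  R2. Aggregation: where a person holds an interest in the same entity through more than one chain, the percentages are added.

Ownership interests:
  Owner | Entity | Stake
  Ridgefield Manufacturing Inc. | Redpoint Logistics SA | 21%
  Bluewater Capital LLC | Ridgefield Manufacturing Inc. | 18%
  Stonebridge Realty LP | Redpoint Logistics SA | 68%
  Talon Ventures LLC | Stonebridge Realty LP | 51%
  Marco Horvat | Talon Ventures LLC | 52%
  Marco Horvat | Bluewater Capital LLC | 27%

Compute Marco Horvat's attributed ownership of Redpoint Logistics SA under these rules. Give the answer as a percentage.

19.0542%

Chain via Bluewater Capital LLC → Ridgefield Manufacturing Inc. (R1): 27% × 18% × 21% = 1.0206% of Redpoint Logistics SA.
Chain via Talon Ventures LLC → Stonebridge Realty LP (R1): 52% × 51% × 68% = 18.0336% of Redpoint Logistics SA.
Aggregating (R2): 1.0206% + 18.0336% = 19.0542%.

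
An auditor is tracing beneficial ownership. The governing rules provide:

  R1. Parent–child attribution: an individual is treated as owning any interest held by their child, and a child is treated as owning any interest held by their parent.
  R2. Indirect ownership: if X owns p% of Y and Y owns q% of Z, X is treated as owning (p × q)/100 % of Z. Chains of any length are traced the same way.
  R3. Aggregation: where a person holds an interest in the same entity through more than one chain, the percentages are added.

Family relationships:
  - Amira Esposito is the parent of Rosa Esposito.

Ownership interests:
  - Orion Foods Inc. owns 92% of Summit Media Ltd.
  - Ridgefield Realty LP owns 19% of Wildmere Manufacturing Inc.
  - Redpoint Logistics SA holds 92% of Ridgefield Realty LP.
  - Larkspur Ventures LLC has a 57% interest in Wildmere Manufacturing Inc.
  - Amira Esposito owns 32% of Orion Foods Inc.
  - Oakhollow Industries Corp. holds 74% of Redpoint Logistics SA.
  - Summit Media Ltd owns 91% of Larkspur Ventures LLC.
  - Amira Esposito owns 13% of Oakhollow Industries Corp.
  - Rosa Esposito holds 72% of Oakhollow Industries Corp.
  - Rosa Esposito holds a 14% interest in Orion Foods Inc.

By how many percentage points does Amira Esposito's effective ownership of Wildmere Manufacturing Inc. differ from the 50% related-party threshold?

By parent–child attribution (R1), Amira Esposito is treated as also owning Rosa Esposito's interest in Oakhollow Industries Corp, giving 13% + 72% = 85%.
By parent–child attribution (R1), Amira Esposito is treated as also owning Rosa Esposito's interest in Orion Foods Inc, giving 32% + 14% = 46%.
Chain via Oakhollow Industries Corp. → Redpoint Logistics SA → Ridgefield Realty LP (R2): 85% × 74% × 92% × 19% = 10.99492% of Wildmere Manufacturing Inc.
Chain via Orion Foods Inc. → Summit Media Ltd → Larkspur Ventures LLC (R2): 46% × 92% × 91% × 57% = 21.951384% of Wildmere Manufacturing Inc.
Aggregating (R3): 10.99492% + 21.951384% = 32.946304%.
32.946304% falls short of the 50% threshold by 17.053696 percentage points.

17.053696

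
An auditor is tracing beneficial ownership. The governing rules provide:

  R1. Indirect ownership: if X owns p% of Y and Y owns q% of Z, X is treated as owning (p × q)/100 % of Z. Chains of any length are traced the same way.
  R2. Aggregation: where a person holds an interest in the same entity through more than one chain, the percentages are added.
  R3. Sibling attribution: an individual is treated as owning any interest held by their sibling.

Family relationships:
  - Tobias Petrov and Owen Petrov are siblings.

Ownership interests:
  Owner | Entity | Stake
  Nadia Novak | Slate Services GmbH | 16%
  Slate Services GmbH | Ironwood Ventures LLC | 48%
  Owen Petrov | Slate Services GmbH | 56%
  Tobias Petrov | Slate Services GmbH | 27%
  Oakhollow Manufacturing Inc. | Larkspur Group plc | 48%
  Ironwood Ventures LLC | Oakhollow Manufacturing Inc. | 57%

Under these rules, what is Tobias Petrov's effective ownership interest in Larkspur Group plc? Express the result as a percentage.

10.900224%

By sibling attribution (R3), Tobias Petrov is treated as also owning Owen Petrov's interest in Slate Services GmbH, giving 27% + 56% = 83%.
Chain via Slate Services GmbH → Ironwood Ventures LLC → Oakhollow Manufacturing Inc. (R1): 83% × 48% × 57% × 48% = 10.900224% of Larkspur Group plc.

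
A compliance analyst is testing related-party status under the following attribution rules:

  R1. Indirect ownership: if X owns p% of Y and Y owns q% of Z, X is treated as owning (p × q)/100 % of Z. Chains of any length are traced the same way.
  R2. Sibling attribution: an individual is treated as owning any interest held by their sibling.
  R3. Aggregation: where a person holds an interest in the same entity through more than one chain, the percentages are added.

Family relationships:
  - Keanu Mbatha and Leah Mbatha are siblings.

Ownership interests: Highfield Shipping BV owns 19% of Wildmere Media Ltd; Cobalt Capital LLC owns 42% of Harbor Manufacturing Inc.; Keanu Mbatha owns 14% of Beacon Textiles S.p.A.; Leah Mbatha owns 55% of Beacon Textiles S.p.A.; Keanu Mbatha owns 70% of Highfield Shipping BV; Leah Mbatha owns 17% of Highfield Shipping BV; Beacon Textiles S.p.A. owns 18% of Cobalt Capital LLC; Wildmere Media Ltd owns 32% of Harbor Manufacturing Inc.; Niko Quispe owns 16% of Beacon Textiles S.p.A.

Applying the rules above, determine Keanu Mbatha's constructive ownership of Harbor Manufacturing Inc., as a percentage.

By sibling attribution (R2), Keanu Mbatha is treated as also owning Leah Mbatha's interest in Beacon Textiles S.p.A, giving 14% + 55% = 69%.
By sibling attribution (R2), Keanu Mbatha is treated as also owning Leah Mbatha's interest in Highfield Shipping BV, giving 70% + 17% = 87%.
Chain via Beacon Textiles S.p.A. → Cobalt Capital LLC (R1): 69% × 18% × 42% = 5.2164% of Harbor Manufacturing Inc.
Chain via Highfield Shipping BV → Wildmere Media Ltd (R1): 87% × 19% × 32% = 5.2896% of Harbor Manufacturing Inc.
Aggregating (R3): 5.2164% + 5.2896% = 10.506%.

10.506%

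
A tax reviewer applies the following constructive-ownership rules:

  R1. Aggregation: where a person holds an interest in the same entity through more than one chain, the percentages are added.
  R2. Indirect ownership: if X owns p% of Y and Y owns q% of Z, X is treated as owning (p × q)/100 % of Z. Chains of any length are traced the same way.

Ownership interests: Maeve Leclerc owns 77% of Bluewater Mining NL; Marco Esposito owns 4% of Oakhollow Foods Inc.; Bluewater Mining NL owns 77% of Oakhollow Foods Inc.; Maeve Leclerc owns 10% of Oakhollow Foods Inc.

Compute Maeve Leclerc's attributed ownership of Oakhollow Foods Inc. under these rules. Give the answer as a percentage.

69.29%

Chain via Bluewater Mining NL (R2): 77% × 77% = 59.29% of Oakhollow Foods Inc.
Direct interest in Oakhollow Foods Inc: 10%.
Aggregating (R1): 59.29% + 10% = 69.29%.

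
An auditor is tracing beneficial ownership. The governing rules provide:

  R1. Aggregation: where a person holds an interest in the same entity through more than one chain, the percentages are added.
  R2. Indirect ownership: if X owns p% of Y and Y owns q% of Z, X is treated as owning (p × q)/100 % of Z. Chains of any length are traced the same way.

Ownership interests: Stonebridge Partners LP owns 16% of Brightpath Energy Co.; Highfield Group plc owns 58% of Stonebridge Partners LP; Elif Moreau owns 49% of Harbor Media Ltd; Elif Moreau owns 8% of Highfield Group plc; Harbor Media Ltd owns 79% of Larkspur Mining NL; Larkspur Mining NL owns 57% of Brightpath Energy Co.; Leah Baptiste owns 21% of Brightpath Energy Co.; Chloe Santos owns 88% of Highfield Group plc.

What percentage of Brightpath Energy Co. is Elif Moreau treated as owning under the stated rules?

22.8071%

Chain via Highfield Group plc → Stonebridge Partners LP (R2): 8% × 58% × 16% = 0.7424% of Brightpath Energy Co.
Chain via Harbor Media Ltd → Larkspur Mining NL (R2): 49% × 79% × 57% = 22.0647% of Brightpath Energy Co.
Aggregating (R1): 0.7424% + 22.0647% = 22.8071%.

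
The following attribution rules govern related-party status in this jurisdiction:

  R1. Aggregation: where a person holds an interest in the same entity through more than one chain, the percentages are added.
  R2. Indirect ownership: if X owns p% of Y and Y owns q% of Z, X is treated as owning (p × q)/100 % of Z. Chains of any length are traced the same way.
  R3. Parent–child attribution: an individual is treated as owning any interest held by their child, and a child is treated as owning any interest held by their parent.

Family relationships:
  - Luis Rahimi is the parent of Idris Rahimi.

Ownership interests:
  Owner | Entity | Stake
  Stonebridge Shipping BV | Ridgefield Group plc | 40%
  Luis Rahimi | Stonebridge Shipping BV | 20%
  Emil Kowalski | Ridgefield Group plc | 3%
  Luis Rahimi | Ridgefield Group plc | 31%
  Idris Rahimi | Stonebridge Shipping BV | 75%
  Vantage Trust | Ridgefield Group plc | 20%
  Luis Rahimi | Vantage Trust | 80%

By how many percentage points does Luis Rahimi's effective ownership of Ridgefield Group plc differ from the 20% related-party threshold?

By parent–child attribution (R3), Luis Rahimi is treated as also owning Idris Rahimi's interest in Stonebridge Shipping BV, giving 20% + 75% = 95%.
Chain via Stonebridge Shipping BV (R2): 95% × 40% = 38% of Ridgefield Group plc.
Chain via Vantage Trust (R2): 80% × 20% = 16% of Ridgefield Group plc.
Direct interest in Ridgefield Group plc: 31%.
Aggregating (R1): 38% + 16% + 31% = 85%.
85% exceeds the 20% threshold by 65 percentage points.

65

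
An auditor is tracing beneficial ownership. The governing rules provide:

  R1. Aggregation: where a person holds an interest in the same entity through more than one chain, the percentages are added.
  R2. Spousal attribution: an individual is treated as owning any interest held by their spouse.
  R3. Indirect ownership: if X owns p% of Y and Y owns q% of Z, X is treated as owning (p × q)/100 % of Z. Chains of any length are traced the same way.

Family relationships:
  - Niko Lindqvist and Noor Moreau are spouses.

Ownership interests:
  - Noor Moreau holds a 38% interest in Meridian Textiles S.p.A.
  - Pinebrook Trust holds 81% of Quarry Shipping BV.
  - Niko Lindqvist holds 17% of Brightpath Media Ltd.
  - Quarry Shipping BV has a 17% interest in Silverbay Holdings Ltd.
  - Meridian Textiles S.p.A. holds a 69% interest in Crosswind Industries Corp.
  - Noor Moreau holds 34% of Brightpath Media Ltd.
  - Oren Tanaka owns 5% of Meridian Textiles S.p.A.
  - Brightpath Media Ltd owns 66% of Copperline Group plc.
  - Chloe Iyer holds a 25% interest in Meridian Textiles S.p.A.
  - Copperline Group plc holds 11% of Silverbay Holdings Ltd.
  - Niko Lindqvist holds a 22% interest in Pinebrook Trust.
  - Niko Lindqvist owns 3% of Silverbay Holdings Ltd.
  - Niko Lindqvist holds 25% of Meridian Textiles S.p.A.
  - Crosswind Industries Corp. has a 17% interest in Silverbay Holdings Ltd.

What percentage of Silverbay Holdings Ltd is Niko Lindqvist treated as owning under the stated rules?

By spousal attribution (R2), Niko Lindqvist is treated as also owning Noor Moreau's interest in Meridian Textiles S.p.A, giving 25% + 38% = 63%.
By spousal attribution (R2), Niko Lindqvist is treated as also owning Noor Moreau's interest in Brightpath Media Ltd, giving 17% + 34% = 51%.
Chain via Meridian Textiles S.p.A. → Crosswind Industries Corp. (R3): 63% × 69% × 17% = 7.3899% of Silverbay Holdings Ltd.
Chain via Brightpath Media Ltd → Copperline Group plc (R3): 51% × 66% × 11% = 3.7026% of Silverbay Holdings Ltd.
Chain via Pinebrook Trust → Quarry Shipping BV (R3): 22% × 81% × 17% = 3.0294% of Silverbay Holdings Ltd.
Direct interest in Silverbay Holdings Ltd: 3%.
Aggregating (R1): 7.3899% + 3.7026% + 3.0294% + 3% = 17.1219%.

17.1219%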